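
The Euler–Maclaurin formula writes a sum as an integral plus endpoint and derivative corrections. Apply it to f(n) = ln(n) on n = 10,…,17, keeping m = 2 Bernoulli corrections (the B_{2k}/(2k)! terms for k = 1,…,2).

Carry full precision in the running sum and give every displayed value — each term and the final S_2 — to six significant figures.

∫_10^17 ln(x) dx evaluates to 18.1388.
Boundary: ½(f(10) + f(17)) = ½(2.30259 + 2.83321) = 2.56790.
So far: 20.7067.
Order-1 term: 1/12 · (0.0588235 − 0.100000) = -0.00343137.
Partial sum through k=1: 20.7032.
Order-2 term: −1/720 · (0.000407083 − 0.00200000) = 2.21238e-06.

S_2 ≈ 20.7032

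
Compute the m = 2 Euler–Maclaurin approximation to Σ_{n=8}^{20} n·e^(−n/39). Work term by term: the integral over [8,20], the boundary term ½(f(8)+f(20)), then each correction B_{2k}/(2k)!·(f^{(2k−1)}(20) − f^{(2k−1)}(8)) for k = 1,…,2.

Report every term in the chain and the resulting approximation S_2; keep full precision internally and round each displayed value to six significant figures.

S_2 ≈ 124.425

Integral: ∫_8^20 x·e^(−x/39) dx = 115.208.
Endpoint term: (f(8) + f(20))/2 = (6.51634 + 11.9761)/2 = 9.24621.
Running total after boundary: 124.455.
Order-1 term: 1/12 · (0.291725 − 0.647457) = -0.0296443.
Running total after k=1: 124.425.
Order-2 term: −1/720 · (0.000979181 − 0.00149674) = 7.18834e-07.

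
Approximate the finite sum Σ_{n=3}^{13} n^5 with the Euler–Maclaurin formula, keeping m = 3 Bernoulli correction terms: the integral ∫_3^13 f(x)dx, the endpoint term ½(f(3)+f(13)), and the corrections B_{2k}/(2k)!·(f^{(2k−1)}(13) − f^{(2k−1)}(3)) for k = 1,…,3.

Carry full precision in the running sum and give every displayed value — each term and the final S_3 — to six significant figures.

Integral: ∫_3^13 x^5 dx = 804347.
½[f(3) + f(13)] = ½[243.000 + 371293] = 185768.
Running total after boundary: 990115.
k=1: B_{2}/(2)! × [f^{(1)}(13) − f^{(1)}(3)] = 1/12 × (142805 − 405.000) = 11866.7.
Running total after k=1: 1.00198e+06.
k=2: B_{4}/(4)! × [f^{(3)}(13) − f^{(3)}(3)] = −1/720 × (10140.0 − 540.000) = -13.3333.
Running total after k=2: 1.00197e+06.
k=3: B_{6}/(6)! × [f^{(5)}(13) − f^{(5)}(3)] = 1/30240 × (120.000 − 120.000) = 0.00000.

S_3 ≈ 1.00197e+06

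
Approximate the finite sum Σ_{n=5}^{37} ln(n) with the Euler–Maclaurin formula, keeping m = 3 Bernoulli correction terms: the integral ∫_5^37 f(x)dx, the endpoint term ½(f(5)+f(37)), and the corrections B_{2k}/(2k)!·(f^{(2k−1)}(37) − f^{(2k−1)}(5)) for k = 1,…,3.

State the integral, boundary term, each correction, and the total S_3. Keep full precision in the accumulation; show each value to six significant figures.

S_3 ≈ 96.1526

∫_5^37 ln(x) dx evaluates to 93.5568.
Endpoint term: (f(5) + f(37))/2 = (1.60944 + 3.61092)/2 = 2.61018.
So far: 96.1670.
k=1: B_{2}/(2)! × [f^{(1)}(37) − f^{(1)}(5)] = 1/12 × (0.0270270 − 0.200000) = -0.0144144.
Partial sum through k=1: 96.1525.
k=2: B_{4}/(4)! × [f^{(3)}(37) − f^{(3)}(5)] = −1/720 × (3.94843e-05 − 0.0160000) = 2.21674e-05.
Partial sum through k=2: 96.1526.
k=3: B_{6}/(6)! × [f^{(5)}(37) − f^{(5)}(5)] = 1/30240 × (3.46101e-07 − 0.00768000) = -2.53957e-07.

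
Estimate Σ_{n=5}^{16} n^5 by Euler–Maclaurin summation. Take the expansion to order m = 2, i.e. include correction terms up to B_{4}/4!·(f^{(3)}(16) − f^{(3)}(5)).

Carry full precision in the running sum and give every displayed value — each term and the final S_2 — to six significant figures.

Integral: ∫_5^16 x^5 dx = 2.79360e+06.
Boundary: ½(f(5) + f(16)) = ½(3125.00 + 1.04858e+06) = 525850.
So far: 3.31945e+06.
Correction k=1: B_{2}/2! · (f^{(1)}(16) − f^{(1)}(5)) = 1/12 · (327680 − 3125.00) = 27046.2.
After k=1: 3.34650e+06.
Correction k=2: B_{4}/4! · (f^{(3)}(16) − f^{(3)}(5)) = −1/720 · (15360.0 − 1500.00) = -19.2500.

S_2 ≈ 3.34648e+06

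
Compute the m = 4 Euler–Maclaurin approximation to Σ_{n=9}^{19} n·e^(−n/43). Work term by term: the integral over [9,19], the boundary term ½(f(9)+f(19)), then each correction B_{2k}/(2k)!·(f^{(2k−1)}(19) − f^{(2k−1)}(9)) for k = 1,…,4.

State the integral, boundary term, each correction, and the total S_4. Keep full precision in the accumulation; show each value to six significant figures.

The integral term ∫_9^19 x·e^(−x/43) dx = 99.9217.
Endpoint term: (f(9) + f(19))/2 = (7.30035 + 12.2139)/2 = 9.75715.
Integral + boundary = 109.679.
Order-1 term: 1/12 · (0.358794 − 0.641374) = -0.0235484.
After k=1: 109.655.
Order-2 term: −1/720 · (0.000889385 − 0.00122427) = 4.65118e-07.
After k=2: 109.655.
Order-3 term: 1/30240 · (8.57070e-07 − 1.13665e-06) = -9.24532e-12.
After k=3: 109.655.
Order-4 term: −1/1209600 · (6.66918e-10 − 8.71374e-10) = 1.69028e-16.

S_4 ≈ 109.655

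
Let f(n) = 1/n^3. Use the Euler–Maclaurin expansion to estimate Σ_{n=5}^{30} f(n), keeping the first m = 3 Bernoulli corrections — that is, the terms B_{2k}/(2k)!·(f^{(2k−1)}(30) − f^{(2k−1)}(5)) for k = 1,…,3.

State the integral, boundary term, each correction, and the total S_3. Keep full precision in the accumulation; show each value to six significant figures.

S_3 ≈ 0.0238575

Integral: ∫_5^30 1/x^3 dx = 0.0194444.
Boundary: ½(f(5) + f(30)) = ½(0.00800000 + 3.70370e-05) = 0.00401852.
Integral + boundary = 0.0234630.
k=1: B_{2}/(2)! × [f^{(1)}(30) − f^{(1)}(5)] = 1/12 × (-3.70370e-06 − (-0.00480000)) = 0.000399691.
Partial sum through k=1: 0.0238627.
k=2: B_{4}/(4)! × [f^{(3)}(30) − f^{(3)}(5)] = −1/720 × (-8.23045e-08 − (-0.00384000)) = -5.33322e-06.
Partial sum through k=2: 0.0238573.
k=3: B_{6}/(6)! × [f^{(5)}(30) − f^{(5)}(5)] = 1/30240 × (-3.84088e-09 − (-0.00645120)) = 2.13333e-07.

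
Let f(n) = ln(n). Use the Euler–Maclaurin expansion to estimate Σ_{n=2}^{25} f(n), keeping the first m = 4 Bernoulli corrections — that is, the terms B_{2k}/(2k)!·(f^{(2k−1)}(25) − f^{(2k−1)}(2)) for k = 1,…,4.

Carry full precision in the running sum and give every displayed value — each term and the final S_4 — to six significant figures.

The integral term ∫_2^25 ln(x) dx = 56.0856.
Endpoint term: (f(2) + f(25))/2 = (0.693147 + 3.21888)/2 = 1.95601.
Integral + boundary = 58.0416.
Order-1 term: 1/12 · (0.0400000 − 0.500000) = -0.0383333.
After k=1: 58.0033.
Order-2 term: −1/720 · (0.000128000 − 0.250000) = 0.000347044.
After k=2: 58.0036.
Order-3 term: 1/30240 · (2.45760e-06 − 0.750000) = -2.48015e-05.
After k=3: 58.0036.
Order-4 term: −1/1209600 · (1.17965e-07 − 5.62500) = 4.65030e-06.

S_4 ≈ 58.0036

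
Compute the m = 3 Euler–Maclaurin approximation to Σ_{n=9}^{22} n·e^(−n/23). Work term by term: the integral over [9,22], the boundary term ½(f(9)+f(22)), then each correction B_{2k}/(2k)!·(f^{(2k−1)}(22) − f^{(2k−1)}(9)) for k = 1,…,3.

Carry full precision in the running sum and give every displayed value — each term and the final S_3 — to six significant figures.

The integral term ∫_9^22 x·e^(−x/23) dx = 99.9894.
Endpoint term: (f(9) + f(22))/2 = (6.08557 + 8.45299)/2 = 7.26928.
Running total after boundary: 107.259.
Correction k=1: B_{2}/2! · (f^{(1)}(22) − f^{(1)}(9)) = 1/12 · (0.0167055 − 0.411584) = -0.0329066.
Running total after k=1: 107.226.
Correction k=2: B_{4}/4! · (f^{(3)}(22) − f^{(3)}(9)) = −1/720 · (0.00148423 − 0.00333447) = 2.56977e-06.
Running total after k=2: 107.226.
Correction k=3: B_{6}/6! · (f^{(5)}(22) − f^{(5)}(9)) = 1/30240 · (5.55177e-06 − 1.11359e-05) = -1.84660e-10.

S_3 ≈ 107.226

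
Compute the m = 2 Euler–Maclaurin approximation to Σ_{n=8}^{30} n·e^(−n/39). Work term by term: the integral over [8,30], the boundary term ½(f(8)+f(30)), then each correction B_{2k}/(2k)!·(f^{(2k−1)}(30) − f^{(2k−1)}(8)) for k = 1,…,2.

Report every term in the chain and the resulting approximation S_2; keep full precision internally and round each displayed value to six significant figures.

S_2 ≈ 256.294

Integral: ∫_8^30 x·e^(−x/39) dx = 246.130.
Boundary: ½(f(8) + f(30)) = ½(6.51634 + 13.9011) = 10.2087.
Integral + boundary = 256.339.
Correction k=1: B_{2}/2! · (f^{(1)}(30) − f^{(1)}(8)) = 1/12 · (0.106931 − 0.647457) = -0.0450438.
Partial sum through k=1: 256.294.
Correction k=2: B_{4}/4! · (f^{(3)}(30) − f^{(3)}(8)) = −1/720 · (0.000679599 − 0.00149674) = 1.13492e-06.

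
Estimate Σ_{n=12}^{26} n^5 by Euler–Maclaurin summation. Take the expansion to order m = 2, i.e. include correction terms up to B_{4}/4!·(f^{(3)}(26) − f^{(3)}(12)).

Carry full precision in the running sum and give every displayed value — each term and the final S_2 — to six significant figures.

Integral: ∫_12^26 x^5 dx = 5.09883e+07.
Endpoint term: (f(12) + f(26))/2 = (248832 + 1.18814e+07)/2 = 6.06510e+06.
Running total after boundary: 5.70534e+07.
Correction k=1: B_{2}/2! · (f^{(1)}(26) − f^{(1)}(12)) = 1/12 · (2.28488e+06 − 103680) = 181767.
Running total after k=1: 5.72352e+07.
Correction k=2: B_{4}/4! · (f^{(3)}(26) − f^{(3)}(12)) = −1/720 · (40560.0 − 8640.00) = -44.3333.

S_2 ≈ 5.72351e+07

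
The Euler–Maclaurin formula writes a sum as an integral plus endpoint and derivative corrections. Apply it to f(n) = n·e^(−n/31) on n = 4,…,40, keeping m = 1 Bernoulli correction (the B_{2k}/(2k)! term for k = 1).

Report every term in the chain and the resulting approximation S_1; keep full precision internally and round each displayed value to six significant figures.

S_1 ≈ 355.171

∫_4^40 x·e^(−x/31) dx evaluates to 347.980.
Endpoint term: (f(4) + f(40))/2 = (3.51578 + 11.0073)/2 = 7.26153.
So far: 355.242.
k=1: B_{2}/(2)! × [f^{(1)}(40) − f^{(1)}(4)] = 1/12 × (-0.0798915 − 0.765533) = -0.0704521.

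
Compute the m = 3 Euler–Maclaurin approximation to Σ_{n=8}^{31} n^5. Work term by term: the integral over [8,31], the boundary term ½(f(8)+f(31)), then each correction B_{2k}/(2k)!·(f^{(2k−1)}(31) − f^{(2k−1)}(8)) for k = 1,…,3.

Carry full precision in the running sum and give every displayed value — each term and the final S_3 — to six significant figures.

S_3 ≈ 1.62588e+08

Integral: ∫_8^31 x^5 dx = 1.47874e+08.
Boundary: ½(f(8) + f(31)) = ½(32768.0 + 2.86292e+07) = 1.43310e+07.
So far: 1.62205e+08.
Correction k=1: B_{2}/2! · (f^{(1)}(31) − f^{(1)}(8)) = 1/12 · (4.61760e+06 − 20480.0) = 383094.
Running total after k=1: 1.62588e+08.
Correction k=2: B_{4}/4! · (f^{(3)}(31) − f^{(3)}(8)) = −1/720 · (57660.0 − 3840.00) = -74.7500.
Running total after k=2: 1.62588e+08.
Correction k=3: B_{6}/6! · (f^{(5)}(31) − f^{(5)}(8)) = 1/30240 · (120.000 − 120.000) = 0.00000.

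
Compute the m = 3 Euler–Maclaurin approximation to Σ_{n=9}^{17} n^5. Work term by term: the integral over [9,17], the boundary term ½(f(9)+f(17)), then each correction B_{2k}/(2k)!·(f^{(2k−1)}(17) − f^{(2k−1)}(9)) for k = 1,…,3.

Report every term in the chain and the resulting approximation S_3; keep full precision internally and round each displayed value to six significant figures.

S_3 ≈ 4.70586e+06

The integral term ∫_9^17 x^5 dx = 3.93435e+06.
½[f(9) + f(17)] = ½[59049.0 + 1.41986e+06] = 739453.
Integral + boundary = 4.67381e+06.
Correction k=1: B_{2}/2! · (f^{(1)}(17) − f^{(1)}(9)) = 1/12 · (417605 − 32805.0) = 32066.7.
Running total after k=1: 4.70587e+06.
Correction k=2: B_{4}/4! · (f^{(3)}(17) − f^{(3)}(9)) = −1/720 · (17340.0 − 4860.00) = -17.3333.
Running total after k=2: 4.70586e+06.
Correction k=3: B_{6}/6! · (f^{(5)}(17) − f^{(5)}(9)) = 1/30240 · (120.000 − 120.000) = 0.00000.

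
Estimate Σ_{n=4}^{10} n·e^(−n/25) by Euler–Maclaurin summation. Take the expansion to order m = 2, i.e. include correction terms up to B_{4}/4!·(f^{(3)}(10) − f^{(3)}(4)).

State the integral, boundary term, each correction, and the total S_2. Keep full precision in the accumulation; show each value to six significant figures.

The integral term ∫_4^10 x·e^(−x/25) dx = 31.2742.
½[f(4) + f(10)] = ½[3.40858 + 6.70320] = 5.05589.
So far: 36.3301.
Order-1 term: 1/12 · (0.402192 − 0.715801) = -0.0261341.
After k=1: 36.3040.
Order-2 term: −1/720 · (0.00278853 − 0.00387214) = 1.50501e-06.

S_2 ≈ 36.3040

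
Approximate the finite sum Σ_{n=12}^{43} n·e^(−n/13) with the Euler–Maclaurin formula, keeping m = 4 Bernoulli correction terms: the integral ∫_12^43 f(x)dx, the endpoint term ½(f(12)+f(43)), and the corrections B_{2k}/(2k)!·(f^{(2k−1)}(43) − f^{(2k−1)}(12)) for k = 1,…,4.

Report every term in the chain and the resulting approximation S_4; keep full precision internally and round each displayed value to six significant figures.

S_4 ≈ 105.637

∫_12^43 x·e^(−x/13) dx evaluates to 102.476.
Endpoint term: (f(12) + f(43))/2 = (4.76754 + 1.57382)/2 = 3.17068.
Running total after boundary: 105.646.
Order-1 term: 1/12 · (-0.0844628 − 0.0305611) = -0.00958533.
Partial sum through k=1: 105.637.
Order-2 term: −1/720 · (-6.66373e-05 − 0.00488255) = 6.87387e-06.
Partial sum through k=2: 105.637.
Order-3 term: 1/30240 · (2.16867e-06 − 5.67116e-05) = -1.80367e-09.
Partial sum through k=3: 105.637.
Order-4 term: −1/1209600 · (2.79979e-08 − 5.00192e-07) = 3.90372e-13.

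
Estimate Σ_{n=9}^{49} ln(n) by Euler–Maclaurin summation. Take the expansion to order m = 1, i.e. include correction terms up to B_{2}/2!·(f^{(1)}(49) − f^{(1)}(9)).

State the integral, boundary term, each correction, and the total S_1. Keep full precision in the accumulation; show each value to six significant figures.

S_1 ≈ 133.961

∫_9^49 ln(x) dx evaluates to 130.924.
Boundary: ½(f(9) + f(49)) = ½(2.19722 + 3.89182) = 3.04452.
So far: 133.969.
Correction k=1: B_{2}/2! · (f^{(1)}(49) − f^{(1)}(9)) = 1/12 · (0.0204082 − 0.111111) = -0.00755858.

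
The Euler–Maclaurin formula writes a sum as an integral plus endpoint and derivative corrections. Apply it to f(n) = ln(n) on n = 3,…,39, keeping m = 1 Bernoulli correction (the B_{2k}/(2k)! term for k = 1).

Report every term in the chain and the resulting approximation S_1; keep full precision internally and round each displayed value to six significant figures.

S_1 ≈ 105.939

The integral term ∫_3^39 ln(x) dx = 103.583.
½[f(3) + f(39)] = ½[1.09861 + 3.66356] = 2.38109.
Integral + boundary = 105.964.
Order-1 term: 1/12 · (0.0256410 − 0.333333) = -0.0256410.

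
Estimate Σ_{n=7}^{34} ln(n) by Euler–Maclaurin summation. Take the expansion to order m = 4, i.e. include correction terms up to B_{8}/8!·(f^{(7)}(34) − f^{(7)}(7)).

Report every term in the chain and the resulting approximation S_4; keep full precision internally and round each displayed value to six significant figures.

The integral term ∫_7^34 ln(x) dx = 79.2749.
½[f(7) + f(34)] = ½[1.94591 + 3.52636] = 2.73614.
Integral + boundary = 82.0110.
k=1: B_{2}/(2)! × [f^{(1)}(34) − f^{(1)}(7)] = 1/12 × (0.0294118 − 0.142857) = -0.00945378.
After k=1: 82.0016.
k=2: B_{4}/(4)! × [f^{(3)}(34) − f^{(3)}(7)] = −1/720 × (5.08854e-05 − 0.00583090) = 8.02780e-06.
After k=2: 82.0016.
k=3: B_{6}/(6)! × [f^{(5)}(34) − f^{(5)}(7)] = 1/30240 × (5.28222e-07 − 0.00142798) = -4.72040e-08.
After k=3: 82.0016.
k=4: B_{8}/(8)! × [f^{(7)}(34) − f^{(7)}(7)] = −1/1209600 × (1.37082e-08 − 0.000874271) = 7.22766e-10.

S_4 ≈ 82.0016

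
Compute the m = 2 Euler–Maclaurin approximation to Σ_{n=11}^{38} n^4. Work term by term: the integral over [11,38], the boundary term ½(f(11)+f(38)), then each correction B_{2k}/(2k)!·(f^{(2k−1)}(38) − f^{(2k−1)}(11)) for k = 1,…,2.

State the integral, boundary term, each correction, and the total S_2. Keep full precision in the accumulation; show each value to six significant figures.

S_2 ≈ 1.68826e+07

∫_11^38 x^4 dx evaluates to 1.58148e+07.
½[f(11) + f(38)] = ½[14641.0 + 2.08514e+06] = 1.04989e+06.
Integral + boundary = 1.68647e+07.
Correction k=1: B_{2}/2! · (f^{(1)}(38) − f^{(1)}(11)) = 1/12 · (219488 − 5324.00) = 17847.0.
Partial sum through k=1: 1.68826e+07.
Correction k=2: B_{4}/4! · (f^{(3)}(38) − f^{(3)}(11)) = −1/720 · (912.000 − 264.000) = -0.900000.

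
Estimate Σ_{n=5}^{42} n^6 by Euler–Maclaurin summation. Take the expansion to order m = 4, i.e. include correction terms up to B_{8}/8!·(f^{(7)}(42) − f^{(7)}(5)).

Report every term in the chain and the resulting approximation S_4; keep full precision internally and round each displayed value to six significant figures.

The integral term ∫_5^42 x^6 dx = 3.29342e+10.
½[f(5) + f(42)] = ½[15625.0 + 5.48903e+09] = 2.74452e+09.
So far: 3.56787e+10.
Order-1 term: 1/12 · (7.84147e+08 − 18750.0) = 6.53441e+07.
Running total after k=1: 3.57440e+10.
Order-2 term: −1/720 · (8.89056e+06 − 15000.0) = -12327.2.
Running total after k=2: 3.57440e+10.
Order-3 term: 1/30240 · (30240.0 − 3600.00) = 0.880952.
Running total after k=3: 3.57440e+10.
Order-4 term: −1/1209600 · (0.00000 − 0.00000) = 0.00000.

S_4 ≈ 3.57440e+10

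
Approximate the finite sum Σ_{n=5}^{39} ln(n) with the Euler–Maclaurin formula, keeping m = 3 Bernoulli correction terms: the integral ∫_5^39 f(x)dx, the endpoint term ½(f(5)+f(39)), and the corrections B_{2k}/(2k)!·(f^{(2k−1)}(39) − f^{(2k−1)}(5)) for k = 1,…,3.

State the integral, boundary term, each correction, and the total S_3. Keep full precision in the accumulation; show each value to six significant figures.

∫_5^39 ln(x) dx evaluates to 100.832.
Endpoint term: (f(5) + f(39))/2 = (1.60944 + 3.66356)/2 = 2.63650.
Running total after boundary: 103.468.
Order-1 term: 1/12 · (0.0256410 − 0.200000) = -0.0145299.
Partial sum through k=1: 103.454.
Order-2 term: −1/720 · (3.37160e-05 − 0.0160000) = 2.21754e-05.
Partial sum through k=2: 103.454.
Order-3 term: 1/30240 · (2.66004e-07 − 0.00768000) = -2.53959e-07.

S_3 ≈ 103.454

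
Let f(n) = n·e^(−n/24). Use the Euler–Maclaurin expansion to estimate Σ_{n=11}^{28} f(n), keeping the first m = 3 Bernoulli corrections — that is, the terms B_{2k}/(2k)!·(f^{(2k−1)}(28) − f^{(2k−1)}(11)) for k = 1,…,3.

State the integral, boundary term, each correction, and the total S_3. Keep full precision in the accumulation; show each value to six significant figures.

∫_11^28 x·e^(−x/24) dx evaluates to 142.532.
½[f(11) + f(28)] = ½[6.95570 + 8.71929] = 7.83750.
Running total after boundary: 150.369.
k=1: B_{2}/(2)! × [f^{(1)}(28) − f^{(1)}(11)] = 1/12 × (-0.0519005 − 0.342516) = -0.0328680.
Running total after k=1: 150.336.
k=2: B_{4}/(4)! × [f^{(3)}(28) − f^{(3)}(11)] = −1/720 × (0.000991156 − 0.00279026) = 2.49875e-06.
Running total after k=2: 150.336.
k=3: B_{6}/(6)! × [f^{(5)}(28) − f^{(5)}(11)] = 1/30240 × (3.59795e-06 − 8.65603e-06) = -1.67265e-10.

S_3 ≈ 150.336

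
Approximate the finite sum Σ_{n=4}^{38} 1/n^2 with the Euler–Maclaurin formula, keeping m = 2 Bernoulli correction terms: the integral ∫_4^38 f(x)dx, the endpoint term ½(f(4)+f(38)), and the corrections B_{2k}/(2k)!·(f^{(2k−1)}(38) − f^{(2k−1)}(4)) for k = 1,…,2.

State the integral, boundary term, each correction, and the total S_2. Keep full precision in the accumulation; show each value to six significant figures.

S_2 ≈ 0.257849

∫_4^38 1/x^2 dx evaluates to 0.223684.
Boundary: ½(f(4) + f(38)) = ½(0.0625000 + 0.000692521) = 0.0315963.
Running total after boundary: 0.255280.
k=1: B_{2}/(2)! × [f^{(1)}(38) − f^{(1)}(4)] = 1/12 × (-3.64485e-05 − (-0.0312500)) = 0.00260113.
After k=1: 0.257882.
k=2: B_{4}/(4)! × [f^{(3)}(38) − f^{(3)}(4)] = −1/720 × (-3.02896e-07 − (-0.0234375)) = -3.25517e-05.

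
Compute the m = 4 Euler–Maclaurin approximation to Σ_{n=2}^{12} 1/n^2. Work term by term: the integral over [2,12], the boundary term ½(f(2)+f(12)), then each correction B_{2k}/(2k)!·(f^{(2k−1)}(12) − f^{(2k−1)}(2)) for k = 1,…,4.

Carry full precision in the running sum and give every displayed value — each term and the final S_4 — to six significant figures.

S_4 ≈ 0.564955

∫_2^12 1/x^2 dx evaluates to 0.416667.
½[f(2) + f(12)] = ½[0.250000 + 0.00694444] = 0.128472.
Integral + boundary = 0.545139.
Order-1 term: 1/12 · (-0.00115741 − (-0.250000)) = 0.0207369.
Running total after k=1: 0.565876.
Order-2 term: −1/720 · (-9.64506e-05 − (-0.750000)) = -0.00104153.
Running total after k=2: 0.564834.
Order-3 term: 1/30240 · (-2.00939e-05 − (-5.62500)) = 0.000186011.
Running total after k=3: 0.565020.
Order-4 term: −1/1209600 · (-7.81429e-06 − (-78.7500)) = -6.51042e-05.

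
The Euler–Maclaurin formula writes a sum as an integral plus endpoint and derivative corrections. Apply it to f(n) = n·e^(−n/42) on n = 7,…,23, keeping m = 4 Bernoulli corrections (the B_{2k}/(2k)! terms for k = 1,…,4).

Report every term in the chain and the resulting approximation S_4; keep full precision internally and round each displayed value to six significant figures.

The integral term ∫_7^23 x·e^(−x/42) dx = 163.232.
Endpoint term: (f(7) + f(23))/2 = (5.92537 + 13.3015)/2 = 9.61343.
So far: 172.845.
Correction k=1: B_{2}/2! · (f^{(1)}(23) − f^{(1)}(7)) = 1/12 · (0.261623 − 0.705401) = -0.0369815.
Running total after k=1: 172.808.
Correction k=2: B_{4}/4! · (f^{(3)}(23) − f^{(3)}(7)) = −1/720 · (0.000804010 − 0.00135962) = 7.71677e-07.
Running total after k=2: 172.808.
Correction k=3: B_{6}/6! · (f^{(5)}(23) − f^{(5)}(7)) = 1/30240 · (8.27499e-07 − 1.31482e-06) = -1.61152e-11.
Running total after k=3: 172.808.
Correction k=4: B_{8}/8! · (f^{(7)}(23) − f^{(7)}(7)) = −1/1209600 · (6.79824e-10 − 1.05379e-09) = 3.09166e-16.

S_4 ≈ 172.808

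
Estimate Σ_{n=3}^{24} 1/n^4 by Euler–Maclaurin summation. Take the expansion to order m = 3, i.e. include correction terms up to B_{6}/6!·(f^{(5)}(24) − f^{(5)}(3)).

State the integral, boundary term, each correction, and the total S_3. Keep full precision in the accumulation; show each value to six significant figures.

S_3 ≈ 0.0198027

∫_3^24 1/x^4 dx evaluates to 0.0123216.
Endpoint term: (f(3) + f(24))/2 = (0.0123457 + 3.01408e-06)/2 = 0.00617435.
Running total after boundary: 0.0184959.
k=1: B_{2}/(2)! × [f^{(1)}(24) − f^{(1)}(3)] = 1/12 × (-5.02347e-07 − (-0.0164609)) = 0.00137170.
After k=1: 0.0198676.
k=2: B_{4}/(4)! × [f^{(3)}(24) − f^{(3)}(3)] = −1/720 × (-2.61639e-08 − (-0.0548697)) = -7.62079e-05.
After k=2: 0.0197914.
k=3: B_{6}/(6)! × [f^{(5)}(24) − f^{(5)}(3)] = 1/30240 × (-2.54371e-09 − (-0.341411)) = 1.12901e-05.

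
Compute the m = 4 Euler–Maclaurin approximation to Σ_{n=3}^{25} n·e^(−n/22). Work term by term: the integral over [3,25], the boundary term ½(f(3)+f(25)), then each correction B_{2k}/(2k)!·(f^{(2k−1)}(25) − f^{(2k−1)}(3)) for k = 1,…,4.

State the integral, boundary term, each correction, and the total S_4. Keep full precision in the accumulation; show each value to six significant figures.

The integral term ∫_3^25 x·e^(−x/22) dx = 147.991.
½[f(3) + f(25)] = ½[2.61758 + 8.02460] = 5.32109.
So far: 153.312.
k=1: B_{2}/(2)! × [f^{(1)}(25) − f^{(1)}(3)] = 1/12 × (-0.0437706 − 0.753545) = -0.0664429.
Partial sum through k=1: 153.246.
k=2: B_{4}/(4)! × [f^{(3)}(25) − f^{(3)}(3)] = −1/720 × (0.00123595 − 0.00516239) = 5.45339e-06.
Partial sum through k=2: 153.246.
k=3: B_{6}/(6)! × [f^{(5)}(25) − f^{(5)}(3)] = 1/30240 × (5.29406e-06 − 1.81154e-05) = -4.23987e-10.
Partial sum through k=3: 153.246.
k=4: B_{8}/(8)! × [f^{(7)}(25) − f^{(7)}(3)] = −1/1209600 × (1.66002e-08 − 5.28197e-08) = 2.99434e-14.

S_4 ≈ 153.246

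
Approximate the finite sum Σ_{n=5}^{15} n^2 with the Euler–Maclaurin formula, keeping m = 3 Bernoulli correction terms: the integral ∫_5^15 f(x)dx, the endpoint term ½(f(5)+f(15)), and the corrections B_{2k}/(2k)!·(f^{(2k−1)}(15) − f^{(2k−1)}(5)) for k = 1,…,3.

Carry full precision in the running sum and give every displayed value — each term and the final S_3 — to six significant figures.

Integral: ∫_5^15 x^2 dx = 1083.33.
Endpoint term: (f(5) + f(15))/2 = (25.0000 + 225.000)/2 = 125.000.
Running total after boundary: 1208.33.
k=1: B_{2}/(2)! × [f^{(1)}(15) − f^{(1)}(5)] = 1/12 × (30.0000 − 10.0000) = 1.66667.
After k=1: 1210.00.
k=2: B_{4}/(4)! × [f^{(3)}(15) − f^{(3)}(5)] = −1/720 × (0.00000 − 0.00000) = 0.00000.
After k=2: 1210.00.
k=3: B_{6}/(6)! × [f^{(5)}(15) − f^{(5)}(5)] = 1/30240 × (0.00000 − 0.00000) = 0.00000.

S_3 ≈ 1210.00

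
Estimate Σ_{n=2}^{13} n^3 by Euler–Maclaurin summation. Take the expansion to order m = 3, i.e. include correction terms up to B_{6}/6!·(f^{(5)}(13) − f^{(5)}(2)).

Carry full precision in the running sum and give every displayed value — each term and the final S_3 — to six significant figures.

The integral term ∫_2^13 x^3 dx = 7136.25.
Endpoint term: (f(2) + f(13))/2 = (8.00000 + 2197.00)/2 = 1102.50.
So far: 8238.75.
k=1: B_{2}/(2)! × [f^{(1)}(13) − f^{(1)}(2)] = 1/12 × (507.000 − 12.0000) = 41.2500.
After k=1: 8280.00.
k=2: B_{4}/(4)! × [f^{(3)}(13) − f^{(3)}(2)] = −1/720 × (6.00000 − 6.00000) = 0.00000.
After k=2: 8280.00.
k=3: B_{6}/(6)! × [f^{(5)}(13) − f^{(5)}(2)] = 1/30240 × (0.00000 − 0.00000) = 0.00000.

S_3 ≈ 8280.00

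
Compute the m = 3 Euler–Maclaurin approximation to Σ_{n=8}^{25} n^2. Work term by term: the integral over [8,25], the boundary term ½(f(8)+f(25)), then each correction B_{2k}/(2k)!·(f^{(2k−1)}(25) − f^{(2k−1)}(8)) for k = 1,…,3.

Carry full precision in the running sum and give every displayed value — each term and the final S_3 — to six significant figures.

Integral: ∫_8^25 x^2 dx = 5037.67.
Endpoint term: (f(8) + f(25))/2 = (64.0000 + 625.000)/2 = 344.500.
Integral + boundary = 5382.17.
Correction k=1: B_{2}/2! · (f^{(1)}(25) − f^{(1)}(8)) = 1/12 · (50.0000 − 16.0000) = 2.83333.
Partial sum through k=1: 5385.00.
Correction k=2: B_{4}/4! · (f^{(3)}(25) − f^{(3)}(8)) = −1/720 · (0.00000 − 0.00000) = 0.00000.
Partial sum through k=2: 5385.00.
Correction k=3: B_{6}/6! · (f^{(5)}(25) − f^{(5)}(8)) = 1/30240 · (0.00000 − 0.00000) = 0.00000.

S_3 ≈ 5385.00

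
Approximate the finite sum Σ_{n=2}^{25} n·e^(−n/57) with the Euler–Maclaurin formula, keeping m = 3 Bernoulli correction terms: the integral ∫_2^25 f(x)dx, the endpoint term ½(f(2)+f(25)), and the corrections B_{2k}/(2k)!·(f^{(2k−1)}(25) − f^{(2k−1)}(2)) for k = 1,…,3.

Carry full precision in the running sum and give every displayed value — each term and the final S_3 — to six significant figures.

S_3 ≈ 241.572

The integral term ∫_2^25 x·e^(−x/57) dx = 232.592.
½[f(2) + f(25)] = ½[1.93104 + 16.1235] = 9.02728.
So far: 241.619.
Correction k=1: B_{2}/2! · (f^{(1)}(25) − f^{(1)}(2)) = 1/12 · (0.362072 − 0.931643) = -0.0474642.
Running total after k=1: 241.572.
Correction k=2: B_{4}/4! · (f^{(3)}(25) − f^{(3)}(2)) = −1/720 · (0.000508450 − 0.000881097) = 5.17565e-07.
Running total after k=2: 241.572.
Correction k=3: B_{6}/6! · (f^{(5)}(25) − f^{(5)}(2)) = 1/30240 · (2.78688e-07 − 4.54123e-07) = -5.80141e-12.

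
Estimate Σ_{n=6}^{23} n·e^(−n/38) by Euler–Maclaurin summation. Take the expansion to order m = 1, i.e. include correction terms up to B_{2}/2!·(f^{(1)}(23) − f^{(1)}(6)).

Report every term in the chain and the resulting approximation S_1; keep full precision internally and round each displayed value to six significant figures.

S_1 ≈ 171.118

Integral: ∫_6^23 x·e^(−x/38) dx = 162.320.
Boundary: ½(f(6) + f(23)) = ½(5.12364 + 12.5564) = 8.84002.
Integral + boundary = 171.160.
Correction k=1: B_{2}/2! · (f^{(1)}(23) − f^{(1)}(6)) = 1/12 · (0.215499 − 0.719107) = -0.0419673.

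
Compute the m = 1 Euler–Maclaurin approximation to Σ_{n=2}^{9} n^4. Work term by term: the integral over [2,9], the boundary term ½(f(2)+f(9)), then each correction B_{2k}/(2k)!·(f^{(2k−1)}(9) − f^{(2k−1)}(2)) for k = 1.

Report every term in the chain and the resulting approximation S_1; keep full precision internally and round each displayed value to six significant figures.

S_1 ≈ 15332.2

∫_2^9 x^4 dx evaluates to 11803.4.
Boundary: ½(f(2) + f(9)) = ½(16.0000 + 6561.00) = 3288.50.
Running total after boundary: 15091.9.
Order-1 term: 1/12 · (2916.00 − 32.0000) = 240.333.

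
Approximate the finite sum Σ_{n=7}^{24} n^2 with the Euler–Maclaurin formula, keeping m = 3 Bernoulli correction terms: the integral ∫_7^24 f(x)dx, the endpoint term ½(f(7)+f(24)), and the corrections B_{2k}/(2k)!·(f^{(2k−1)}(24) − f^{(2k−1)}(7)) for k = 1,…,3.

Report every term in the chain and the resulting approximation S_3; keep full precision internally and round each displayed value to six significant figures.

S_3 ≈ 4809.00

Integral: ∫_7^24 x^2 dx = 4493.67.
½[f(7) + f(24)] = ½[49.0000 + 576.000] = 312.500.
Integral + boundary = 4806.17.
k=1: B_{2}/(2)! × [f^{(1)}(24) − f^{(1)}(7)] = 1/12 × (48.0000 − 14.0000) = 2.83333.
Running total after k=1: 4809.00.
k=2: B_{4}/(4)! × [f^{(3)}(24) − f^{(3)}(7)] = −1/720 × (0.00000 − 0.00000) = 0.00000.
Running total after k=2: 4809.00.
k=3: B_{6}/(6)! × [f^{(5)}(24) − f^{(5)}(7)] = 1/30240 × (0.00000 − 0.00000) = 0.00000.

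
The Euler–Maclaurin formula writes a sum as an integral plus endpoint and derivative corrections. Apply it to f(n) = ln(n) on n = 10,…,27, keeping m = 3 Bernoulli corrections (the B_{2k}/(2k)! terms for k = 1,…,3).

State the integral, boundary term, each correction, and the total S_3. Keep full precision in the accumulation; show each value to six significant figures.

The integral term ∫_10^27 ln(x) dx = 48.9617.
Boundary: ½(f(10) + f(27)) = ½(2.30259 + 3.29584) = 2.79921.
Running total after boundary: 51.7610.
Order-1 term: 1/12 · (0.0370370 − 0.100000) = -0.00524691.
Running total after k=1: 51.7557.
Order-2 term: −1/720 · (0.000101611 − 0.00200000) = 2.63665e-06.
Running total after k=2: 51.7557.
Order-3 term: 1/30240 · (1.67260e-06 − 0.000240000) = -7.88120e-09.

S_3 ≈ 51.7557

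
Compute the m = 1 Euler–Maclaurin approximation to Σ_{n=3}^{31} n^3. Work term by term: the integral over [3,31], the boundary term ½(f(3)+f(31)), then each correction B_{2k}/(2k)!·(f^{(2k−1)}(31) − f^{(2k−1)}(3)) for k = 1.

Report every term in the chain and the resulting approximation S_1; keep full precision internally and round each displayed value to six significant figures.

S_1 ≈ 246007

∫_3^31 x^3 dx evaluates to 230860.
½[f(3) + f(31)] = ½[27.0000 + 29791.0] = 14909.0.
Running total after boundary: 245769.
Order-1 term: 1/12 · (2883.00 − 27.0000) = 238.000.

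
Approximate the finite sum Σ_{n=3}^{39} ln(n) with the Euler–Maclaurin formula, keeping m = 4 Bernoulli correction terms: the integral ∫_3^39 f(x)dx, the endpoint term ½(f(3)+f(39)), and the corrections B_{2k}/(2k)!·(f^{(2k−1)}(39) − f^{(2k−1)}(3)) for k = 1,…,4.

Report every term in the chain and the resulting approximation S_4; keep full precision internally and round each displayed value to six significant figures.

S_4 ≈ 105.939

The integral term ∫_3^39 ln(x) dx = 103.583.
Endpoint term: (f(3) + f(39))/2 = (1.09861 + 3.66356)/2 = 2.38109.
Integral + boundary = 105.964.
Correction k=1: B_{2}/2! · (f^{(1)}(39) − f^{(1)}(3)) = 1/12 · (0.0256410 − 0.333333) = -0.0256410.
After k=1: 105.939.
Correction k=2: B_{4}/4! · (f^{(3)}(39) − f^{(3)}(3)) = −1/720 · (3.37160e-05 − 0.0740741) = 0.000102834.
After k=2: 105.939.
Correction k=3: B_{6}/6! · (f^{(5)}(39) − f^{(5)}(3)) = 1/30240 · (2.66004e-07 − 0.0987654) = -3.26604e-06.
After k=3: 105.939.
Correction k=4: B_{8}/8! · (f^{(7)}(39) − f^{(7)}(3)) = −1/1209600 · (5.24663e-09 − 0.329218) = 2.72171e-07.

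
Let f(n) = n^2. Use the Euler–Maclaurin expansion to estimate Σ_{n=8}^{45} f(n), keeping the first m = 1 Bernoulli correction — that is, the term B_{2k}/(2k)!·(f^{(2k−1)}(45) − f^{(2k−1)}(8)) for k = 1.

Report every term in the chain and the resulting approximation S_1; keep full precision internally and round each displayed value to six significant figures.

S_1 ≈ 31255.0

The integral term ∫_8^45 x^2 dx = 30204.3.
Boundary: ½(f(8) + f(45)) = ½(64.0000 + 2025.00) = 1044.50.
So far: 31248.8.
Correction k=1: B_{2}/2! · (f^{(1)}(45) − f^{(1)}(8)) = 1/12 · (90.0000 − 16.0000) = 6.16667.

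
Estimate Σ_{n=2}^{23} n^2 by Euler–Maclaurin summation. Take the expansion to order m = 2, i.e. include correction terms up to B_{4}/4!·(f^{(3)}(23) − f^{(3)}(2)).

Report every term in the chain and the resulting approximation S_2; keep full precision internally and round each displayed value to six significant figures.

∫_2^23 x^2 dx evaluates to 4053.00.
Boundary: ½(f(2) + f(23)) = ½(4.00000 + 529.000) = 266.500.
Integral + boundary = 4319.50.
Order-1 term: 1/12 · (46.0000 − 4.00000) = 3.50000.
Partial sum through k=1: 4323.00.
Order-2 term: −1/720 · (0.00000 − 0.00000) = 0.00000.

S_2 ≈ 4323.00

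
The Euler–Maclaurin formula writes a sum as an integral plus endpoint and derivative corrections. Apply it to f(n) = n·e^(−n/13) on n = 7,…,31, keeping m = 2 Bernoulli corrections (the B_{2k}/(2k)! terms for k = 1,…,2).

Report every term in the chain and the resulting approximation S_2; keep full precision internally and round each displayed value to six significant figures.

S_2 ≈ 102.490

∫_7^31 x·e^(−x/13) dx evaluates to 99.0527.
Endpoint term: (f(7) + f(31))/2 = (4.08552 + 2.85586)/2 = 3.47069.
So far: 102.523.
Correction k=1: B_{2}/2! · (f^{(1)}(31) − f^{(1)}(7)) = 1/12 · (-0.127557 − 0.269375) = -0.0330776.
After k=1: 102.490.
Correction k=2: B_{4}/4! · (f^{(3)}(31) − f^{(3)}(7)) = −1/720 · (0.000335455 − 0.00850098) = 1.13410e-05.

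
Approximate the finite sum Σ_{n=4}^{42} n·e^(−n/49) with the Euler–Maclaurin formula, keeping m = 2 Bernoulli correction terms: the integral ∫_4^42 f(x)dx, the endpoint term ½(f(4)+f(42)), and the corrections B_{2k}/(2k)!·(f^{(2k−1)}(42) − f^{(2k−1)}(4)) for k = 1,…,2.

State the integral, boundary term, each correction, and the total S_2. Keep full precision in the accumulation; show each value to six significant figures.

S_2 ≈ 511.833

The integral term ∫_4^42 x·e^(−x/49) dx = 501.144.
Boundary: ½(f(4) + f(42)) = ½(3.68644 + 17.8237) = 10.7551.
Running total after boundary: 511.899.
Correction k=1: B_{2}/2! · (f^{(1)}(42) − f^{(1)}(4)) = 1/12 · (0.0606247 − 0.846377) = -0.0654794.
After k=1: 511.833.
Correction k=2: B_{4}/4! · (f^{(3)}(42) − f^{(3)}(4)) = −1/720 · (0.000378747 − 0.00112020) = 1.02980e-06.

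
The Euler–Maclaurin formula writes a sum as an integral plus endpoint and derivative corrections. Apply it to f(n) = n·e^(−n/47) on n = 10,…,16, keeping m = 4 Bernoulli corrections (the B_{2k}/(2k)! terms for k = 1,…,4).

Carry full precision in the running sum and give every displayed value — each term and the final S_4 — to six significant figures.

S_4 ≈ 68.6213

Integral: ∫_10^16 x·e^(−x/47) dx = 58.9018.
Endpoint term: (f(10) + f(16))/2 = (8.08345 + 11.3835)/2 = 9.73347.
Integral + boundary = 68.6352.
Order-1 term: 1/12 · (0.469266 − 0.636357) = -0.0139243.
After k=1: 68.6213.
Order-2 term: −1/720 · (0.000856587 − 0.00101994) = 2.26879e-07.
After k=2: 68.6213.
Order-3 term: 1/30240 · (6.79376e-07 − 7.93031e-07) = -3.75845e-12.
After k=3: 68.6213.
Order-4 term: −1/1209600 · (4.39556e-10 − 5.08982e-10) = 5.73958e-17.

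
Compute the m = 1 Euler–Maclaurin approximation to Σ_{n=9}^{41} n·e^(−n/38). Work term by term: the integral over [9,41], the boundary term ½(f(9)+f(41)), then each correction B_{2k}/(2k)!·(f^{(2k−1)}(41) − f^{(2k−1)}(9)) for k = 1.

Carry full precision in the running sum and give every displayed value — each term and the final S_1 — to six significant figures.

∫_9^41 x·e^(−x/38) dx evaluates to 388.821.
Boundary: ½(f(9) + f(41)) = ½(7.10204 + 13.9381) = 10.5201.
So far: 399.342.
Correction k=1: B_{2}/2! · (f^{(1)}(41) − f^{(1)}(9)) = 1/12 · (-0.0268384 − 0.602220) = -0.0524215.

S_1 ≈ 399.289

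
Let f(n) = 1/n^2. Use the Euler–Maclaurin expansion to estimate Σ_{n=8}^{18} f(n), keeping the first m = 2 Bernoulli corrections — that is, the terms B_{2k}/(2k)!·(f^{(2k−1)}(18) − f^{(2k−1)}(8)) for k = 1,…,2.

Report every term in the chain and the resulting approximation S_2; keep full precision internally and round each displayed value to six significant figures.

Integral: ∫_8^18 1/x^2 dx = 0.0694444.
Boundary: ½(f(8) + f(18)) = ½(0.0156250 + 0.00308642) = 0.00935571.
So far: 0.0788002.
Order-1 term: 1/12 · (-0.000342936 − (-0.00390625)) = 0.000296943.
Running total after k=1: 0.0790971.
Order-2 term: −1/720 · (-1.27013e-05 − (-0.000732422)) = -9.99612e-07.

S_2 ≈ 0.0790961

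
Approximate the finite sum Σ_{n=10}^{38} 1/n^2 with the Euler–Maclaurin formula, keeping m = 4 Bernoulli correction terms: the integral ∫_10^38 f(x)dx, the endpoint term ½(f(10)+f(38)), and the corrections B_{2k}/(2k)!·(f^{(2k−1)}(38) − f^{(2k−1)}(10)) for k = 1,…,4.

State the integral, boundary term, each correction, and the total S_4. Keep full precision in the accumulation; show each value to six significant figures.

S_4 ≈ 0.0791938

Integral: ∫_10^38 1/x^2 dx = 0.0736842.
Boundary: ½(f(10) + f(38)) = ½(0.0100000 + 0.000692521) = 0.00534626.
Integral + boundary = 0.0790305.
Correction k=1: B_{2}/2! · (f^{(1)}(38) − f^{(1)}(10)) = 1/12 · (-3.64485e-05 − (-0.00200000)) = 0.000163629.
Partial sum through k=1: 0.0791941.
Correction k=2: B_{4}/4! · (f^{(3)}(38) − f^{(3)}(10)) = −1/720 · (-3.02896e-07 − (-0.000240000)) = -3.32913e-07.
Partial sum through k=2: 0.0791938.
Correction k=3: B_{6}/6! · (f^{(5)}(38) − f^{(5)}(10)) = 1/30240 · (-6.29285e-09 − (-7.20000e-05)) = 2.38074e-09.
Partial sum through k=3: 0.0791938.
Correction k=4: B_{8}/8! · (f^{(7)}(38) − f^{(7)}(10)) = −1/1209600 · (-2.44044e-10 − (-4.03200e-05)) = -3.33331e-11.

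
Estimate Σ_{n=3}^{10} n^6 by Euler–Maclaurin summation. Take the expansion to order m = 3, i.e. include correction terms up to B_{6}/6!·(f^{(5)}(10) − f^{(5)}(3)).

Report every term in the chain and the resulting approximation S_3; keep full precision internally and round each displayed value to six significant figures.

S_3 ≈ 1.97834e+06

Integral: ∫_3^10 x^6 dx = 1.42826e+06.
½[f(3) + f(10)] = ½[729.000 + 1.00000e+06] = 500364.
Integral + boundary = 1.92862e+06.
Correction k=1: B_{2}/2! · (f^{(1)}(10) − f^{(1)}(3)) = 1/12 · (600000 − 1458.00) = 49878.5.
After k=1: 1.97850e+06.
Correction k=2: B_{4}/4! · (f^{(3)}(10) − f^{(3)}(3)) = −1/720 · (120000 − 3240.00) = -162.167.
After k=2: 1.97834e+06.
Correction k=3: B_{6}/6! · (f^{(5)}(10) − f^{(5)}(3)) = 1/30240 · (7200.00 − 2160.00) = 0.166667.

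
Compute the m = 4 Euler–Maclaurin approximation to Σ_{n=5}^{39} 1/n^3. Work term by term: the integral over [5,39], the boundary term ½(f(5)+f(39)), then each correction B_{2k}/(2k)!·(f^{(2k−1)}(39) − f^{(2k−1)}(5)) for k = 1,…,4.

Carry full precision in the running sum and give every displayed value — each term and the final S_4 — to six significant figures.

S_4 ≈ 0.0240745

Integral: ∫_5^39 1/x^3 dx = 0.0196713.
½[f(5) + f(39)] = ½[0.00800000 + 1.68580e-05] = 0.00400843.
Running total after boundary: 0.0236797.
Order-1 term: 1/12 · (-1.29677e-06 − (-0.00480000)) = 0.000399892.
Partial sum through k=1: 0.0240796.
Order-2 term: −1/720 · (-1.70515e-08 − (-0.00384000)) = -5.33331e-06.
Partial sum through k=2: 0.0240743.
Order-3 term: 1/30240 · (-4.70851e-10 − (-0.00645120)) = 2.13333e-07.
Partial sum through k=3: 0.0240745.
Order-4 term: −1/1209600 · (-2.22888e-11 − (-0.0185795)) = -1.53600e-08.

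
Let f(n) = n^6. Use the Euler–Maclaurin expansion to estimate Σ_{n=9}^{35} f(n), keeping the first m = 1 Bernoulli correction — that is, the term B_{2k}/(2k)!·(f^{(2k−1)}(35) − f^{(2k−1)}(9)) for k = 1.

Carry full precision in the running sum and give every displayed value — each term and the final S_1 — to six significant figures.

∫_9^35 x^6 dx evaluates to 9.19064e+09.
Boundary: ½(f(9) + f(35)) = ½(531441 + 1.83827e+09) = 9.19399e+08.
Integral + boundary = 1.01100e+10.
Correction k=1: B_{2}/2! · (f^{(1)}(35) − f^{(1)}(9)) = 1/12 · (3.15131e+08 − 354294) = 2.62314e+07.

S_1 ≈ 1.01363e+10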